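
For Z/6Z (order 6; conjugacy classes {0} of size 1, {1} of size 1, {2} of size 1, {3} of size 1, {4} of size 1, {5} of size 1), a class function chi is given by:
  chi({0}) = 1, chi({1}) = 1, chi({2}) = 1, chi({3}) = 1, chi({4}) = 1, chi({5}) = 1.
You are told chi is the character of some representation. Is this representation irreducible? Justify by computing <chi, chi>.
Irreducible: <chi, chi> = 1.

Solution. <chi, chi> = (1/|G|) sum_C |C| * |chi(C)|^2 = (1/6)[1*|1|^2 + 1*|1|^2 + 1*|1|^2 + 1*|1|^2 + 1*|1|^2 + 1*|1|^2]
  = (1/6)[(1) + (1) + (1) + (1) + (1) + (1)] = 6/6 = 1.
(Exp terms are combined using exp(i*s)*conj(exp(i*t)) = exp(i*(s-t)), and sums of them are collapsed using the identity that for every m > 1 the m distinct m-th roots of unity sum to 0, e.g. 1 + exp(2*I*pi/3) + exp(-2*I*pi/3) = 0.)
A character is irreducible iff <chi, chi> = 1, so this representation is irreducible.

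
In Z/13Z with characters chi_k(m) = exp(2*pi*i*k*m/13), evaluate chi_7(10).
chi_7(10) = zeta_13^70 = exp(10*I*pi/13)

Justification: chi_7(10) = zeta_13^(7*10) = zeta_13^70. Since zeta_13^13 = 1, this equals zeta_13^5 = exp(2*pi*i*5/13) = exp(10*I*pi/13).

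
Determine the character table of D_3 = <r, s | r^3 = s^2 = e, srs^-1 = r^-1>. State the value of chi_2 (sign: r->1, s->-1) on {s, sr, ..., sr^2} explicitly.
Conjugacy classes: {e} of size 1, {r^1, r^2} of size 2, {s, sr, ..., sr^2} of size 3.
Character table:
  irrep \ class              {e} (size 1)  {r^1, r^2} (size 2)  {s, sr, ..., sr^2} (size 3)
  chi_1 (triv)               1             1                    1                          
  chi_2 (sign: r->1, s->-1)  1             1                    -1                         
  chi_3 (2d, j=1)            2             -1                   0                          

Spot check: chi_2 (sign: r->1, s->-1) on {s, sr, ..., sr^2} = -1.

Solution. D_3 has order 2*3 = 6 with 3 conjugacy classes, hence 3 irreducibles. Sum of squared dims 1 + 1 + 4 = 6 = |G|. Linear characters come from the abelianisation; the 2-dimensional irreps have character r^k -> 2*cos(2*pi*j*k/3), reflections -> 0.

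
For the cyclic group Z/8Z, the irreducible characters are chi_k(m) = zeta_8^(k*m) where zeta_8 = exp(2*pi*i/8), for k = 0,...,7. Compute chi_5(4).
chi_5(4) = zeta_8^20 = -1

Proof sketch: chi_5(4) = zeta_8^(5*4) = zeta_8^20. Since zeta_8^8 = 1, this equals zeta_8^4 = exp(2*pi*i*4/8) = -1.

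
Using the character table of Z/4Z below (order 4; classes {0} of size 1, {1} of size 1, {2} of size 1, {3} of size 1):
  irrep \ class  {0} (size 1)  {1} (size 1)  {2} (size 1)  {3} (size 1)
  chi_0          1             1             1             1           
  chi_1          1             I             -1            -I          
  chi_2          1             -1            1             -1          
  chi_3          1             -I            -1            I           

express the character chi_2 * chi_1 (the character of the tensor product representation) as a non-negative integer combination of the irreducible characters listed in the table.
chi_2 tensor chi_1 = chi_3 (all other irreducibles have multiplicity 0).

Derivation: The character of a tensor product is the pointwise product (chi_2 * chi_1)(C) = chi_2(C) * chi_1(C):
  {0}: (1)*(1), {1}: (-1)*(I), {2}: (1)*(-1), {3}: (-1)*(-I)
so (chi_2 * chi_1) takes values
  {0} -> 1, {1} -> -I, {2} -> -1, {3} -> I.
Now take the inner product of this character with each irreducible chi from the table, <chi_2*chi_1, chi> = (1/4) sum_C |C| (chi_2*chi_1)(C) conj(chi(C)):
  <chi_2*chi_1, chi_0> = (1/4)[1*(1)*conj(1) + 1*(-I)*conj(1) + 1*(-1)*conj(1) + 1*(I)*conj(1)]
      = (1/4)[(1) + (-I) + (-1) + (I)] = 0/4 = 0
  <chi_2*chi_1, chi_1> = (1/4)[1*(1)*conj(1) + 1*(-I)*conj(I) + 1*(-1)*conj(-1) + 1*(I)*conj(-I)]
      = (1/4)[(1) + (-1) + (1) + (-1)] = 0/4 = 0
  <chi_2*chi_1, chi_2> = (1/4)[1*(1)*conj(1) + 1*(-I)*conj(-1) + 1*(-1)*conj(1) + 1*(I)*conj(-1)]
      = (1/4)[(1) + (I) + (-1) + (-I)] = 0/4 = 0
  <chi_2*chi_1, chi_3> = (1/4)[1*(1)*conj(1) + 1*(-I)*conj(-I) + 1*(-1)*conj(-1) + 1*(I)*conj(I)]
      = (1/4)[(1) + (1) + (1) + (1)] = 4/4 = 1
(Exp terms are combined using exp(i*s)*conj(exp(i*t)) = exp(i*(s-t)), and sums of them are collapsed using the identity that for every m > 1 the m distinct m-th roots of unity sum to 0, e.g. 1 + exp(2*I*pi/3) + exp(-2*I*pi/3) = 0.)
Hence the multiplicities are chi_3: 1. Dimension check: dim(chi_2)*dim(chi_1) = 1*1 = 1 and sum (mult * dim) = 1*1 = 1.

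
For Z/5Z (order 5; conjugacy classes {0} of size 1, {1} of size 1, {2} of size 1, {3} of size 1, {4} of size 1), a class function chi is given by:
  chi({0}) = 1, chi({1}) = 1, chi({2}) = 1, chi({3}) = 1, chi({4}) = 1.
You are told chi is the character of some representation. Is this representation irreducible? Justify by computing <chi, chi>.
Irreducible: <chi, chi> = 1.

Reasoning: <chi, chi> = (1/|G|) sum_C |C| * |chi(C)|^2 = (1/5)[1*|1|^2 + 1*|1|^2 + 1*|1|^2 + 1*|1|^2 + 1*|1|^2]
  = (1/5)[(1) + (1) + (1) + (1) + (1)] = 5/5 = 1.
(Exp terms are combined using exp(i*s)*conj(exp(i*t)) = exp(i*(s-t)), and sums of them are collapsed using the identity that for every m > 1 the m distinct m-th roots of unity sum to 0, e.g. 1 + exp(2*I*pi/3) + exp(-2*I*pi/3) = 0.)
A character is irreducible iff <chi, chi> = 1, so this representation is irreducible.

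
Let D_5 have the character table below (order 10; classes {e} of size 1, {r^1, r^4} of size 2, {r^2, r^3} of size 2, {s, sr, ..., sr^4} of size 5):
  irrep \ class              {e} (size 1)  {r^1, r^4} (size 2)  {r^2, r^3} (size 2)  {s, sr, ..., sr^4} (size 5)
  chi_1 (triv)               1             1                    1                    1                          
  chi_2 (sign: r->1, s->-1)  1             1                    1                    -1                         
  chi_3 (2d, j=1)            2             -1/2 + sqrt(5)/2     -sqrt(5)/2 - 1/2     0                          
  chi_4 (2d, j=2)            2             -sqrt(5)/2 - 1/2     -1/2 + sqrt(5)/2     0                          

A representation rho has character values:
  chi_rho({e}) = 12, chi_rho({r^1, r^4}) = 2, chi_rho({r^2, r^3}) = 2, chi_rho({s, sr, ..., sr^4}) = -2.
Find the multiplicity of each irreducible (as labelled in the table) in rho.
Multiplicities: chi_1: 1, chi_2: 3, chi_3: 2, chi_4: 2.

Use <chi_rho, chi> = (1/|G|) sum_C |C| * chi_rho(C) * conj(chi(C)) with |G| = 10 for each irreducible chi in the table:
  <chi_rho, chi_1> = (1/10)[1*(12)*conj(1) + 2*(2)*conj(1) + 2*(2)*conj(1) + 5*(-2)*conj(1)]
      = (1/10)[(12) + (4) + (4) + (-10)] = 10/10 = 1
  <chi_rho, chi_2> = (1/10)[1*(12)*conj(1) + 2*(2)*conj(1) + 2*(2)*conj(1) + 5*(-2)*conj(-1)]
      = (1/10)[(12) + (4) + (4) + (10)] = 30/10 = 3
  <chi_rho, chi_3> = (1/10)[1*(12)*conj(2) + 2*(2)*conj(-1/2 + sqrt(5)/2) + 2*(2)*conj(-sqrt(5)/2 - 1/2) + 5*(-2)*conj(0)]
      = (1/10)[(24) + (-2 + 2*sqrt(5)) + (-2*sqrt(5) - 2) + (0)] = 20/10 = 2
  <chi_rho, chi_4> = (1/10)[1*(12)*conj(2) + 2*(2)*conj(-sqrt(5)/2 - 1/2) + 2*(2)*conj(-1/2 + sqrt(5)/2) + 5*(-2)*conj(0)]
      = (1/10)[(24) + (-2*sqrt(5) - 2) + (-2 + 2*sqrt(5)) + (0)] = 20/10 = 2
Dimension check: dim(rho) = sum (mult * dim) = 1*1 + 3*1 + 2*2 + 2*2 = 12 = chi_rho(e) = 12.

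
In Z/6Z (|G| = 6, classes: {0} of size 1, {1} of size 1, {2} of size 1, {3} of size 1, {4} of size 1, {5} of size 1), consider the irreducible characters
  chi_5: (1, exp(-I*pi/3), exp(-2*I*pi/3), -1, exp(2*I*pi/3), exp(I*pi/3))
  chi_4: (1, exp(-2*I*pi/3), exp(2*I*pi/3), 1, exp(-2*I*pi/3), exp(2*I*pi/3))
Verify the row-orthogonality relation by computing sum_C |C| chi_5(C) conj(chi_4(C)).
Sum = 0; so <chi_5, chi_4> = 0 (distinct irreducibles are orthogonal).

Solution. Compute term by term over conjugacy classes (|C| * chi_5(C) * conj(chi_4(C))):
  1*(1)*conj(1) + 1*(exp(-I*pi/3))*conj(exp(-2*I*pi/3)) + 1*(exp(-2*I*pi/3))*conj(exp(2*I*pi/3)) + 1*(-1)*conj(1) + 1*(exp(2*I*pi/3))*conj(exp(-2*I*pi/3)) + 1*(exp(I*pi/3))*conj(exp(2*I*pi/3))
  = (1) + (exp(I*pi/3)) + (exp(2*I*pi/3)) + (-1) + (exp(-2*I*pi/3)) + (exp(-I*pi/3))
  = 0.
(Exp terms are combined using exp(i*s)*conj(exp(i*t)) = exp(i*(s-t)), and sums of them are collapsed using the identity that for every m > 1 the m distinct m-th roots of unity sum to 0, e.g. 1 + exp(2*I*pi/3) + exp(-2*I*pi/3) = 0.)
Dividing by |G| = 6 gives 0/6 = 0, matching the row-orthogonality relation <chi_5, chi_4> = [chi_5 = chi_4].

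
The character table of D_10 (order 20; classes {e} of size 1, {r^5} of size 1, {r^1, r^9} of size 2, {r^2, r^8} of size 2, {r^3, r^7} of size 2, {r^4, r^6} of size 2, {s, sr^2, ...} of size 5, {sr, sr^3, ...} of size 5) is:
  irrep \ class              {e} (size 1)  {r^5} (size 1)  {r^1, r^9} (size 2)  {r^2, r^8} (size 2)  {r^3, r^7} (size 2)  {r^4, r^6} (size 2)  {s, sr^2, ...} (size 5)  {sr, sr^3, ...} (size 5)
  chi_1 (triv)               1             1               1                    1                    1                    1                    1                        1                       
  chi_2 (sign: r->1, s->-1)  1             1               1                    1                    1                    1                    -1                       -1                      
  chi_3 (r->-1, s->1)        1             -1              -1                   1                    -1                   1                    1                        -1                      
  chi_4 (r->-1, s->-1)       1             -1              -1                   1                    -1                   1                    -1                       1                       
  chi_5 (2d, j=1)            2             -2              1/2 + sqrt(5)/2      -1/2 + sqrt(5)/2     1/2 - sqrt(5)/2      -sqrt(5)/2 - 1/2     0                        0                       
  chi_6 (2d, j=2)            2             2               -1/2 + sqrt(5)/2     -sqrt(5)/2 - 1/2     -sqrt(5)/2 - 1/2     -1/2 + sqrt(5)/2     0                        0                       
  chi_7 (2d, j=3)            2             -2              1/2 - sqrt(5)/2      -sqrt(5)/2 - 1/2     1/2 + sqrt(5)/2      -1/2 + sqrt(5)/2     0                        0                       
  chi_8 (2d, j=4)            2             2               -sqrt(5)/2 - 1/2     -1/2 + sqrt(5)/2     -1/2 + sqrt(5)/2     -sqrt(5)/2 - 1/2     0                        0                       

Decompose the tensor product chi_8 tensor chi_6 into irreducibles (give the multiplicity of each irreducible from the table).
chi_8 tensor chi_6 = chi_6 + chi_8 (all other irreducibles have multiplicity 0).

Proof sketch: The character of a tensor product is the pointwise product (chi_8 * chi_6)(C) = chi_8(C) * chi_6(C):
  {e}: (2)*(2), {r^5}: (2)*(2), {r^1, r^9}: (-sqrt(5)/2 - 1/2)*(-1/2 + sqrt(5)/2), {r^2, r^8}: (-1/2 + sqrt(5)/2)*(-sqrt(5)/2 - 1/2), {r^3, r^7}: (-1/2 + sqrt(5)/2)*(-sqrt(5)/2 - 1/2), {r^4, r^6}: (-sqrt(5)/2 - 1/2)*(-1/2 + sqrt(5)/2), {s, sr^2, ...}: (0)*(0), {sr, sr^3, ...}: (0)*(0)
so (chi_8 * chi_6) takes values
  {e} -> 4, {r^5} -> 4, {r^1, r^9} -> -1, {r^2, r^8} -> -1, {r^3, r^7} -> -1, {r^4, r^6} -> -1, {s, sr^2, ...} -> 0, {sr, sr^3, ...} -> 0.
Now take the inner product of this character with each irreducible chi from the table, <chi_8*chi_6, chi> = (1/20) sum_C |C| (chi_8*chi_6)(C) conj(chi(C)):
  <chi_8*chi_6, chi_1> = (1/20)[1*(4)*conj(1) + 1*(4)*conj(1) + 2*(-1)*conj(1) + 2*(-1)*conj(1) + 2*(-1)*conj(1) + 2*(-1)*conj(1) + 5*(0)*conj(1) + 5*(0)*conj(1)]
      = (1/20)[(4) + (4) + (-2) + (-2) + (-2) + (-2) + (0) + (0)] = 0/20 = 0
  <chi_8*chi_6, chi_2> = (1/20)[1*(4)*conj(1) + 1*(4)*conj(1) + 2*(-1)*conj(1) + 2*(-1)*conj(1) + 2*(-1)*conj(1) + 2*(-1)*conj(1) + 5*(0)*conj(-1) + 5*(0)*conj(-1)]
      = (1/20)[(4) + (4) + (-2) + (-2) + (-2) + (-2) + (0) + (0)] = 0/20 = 0
  <chi_8*chi_6, chi_3> = (1/20)[1*(4)*conj(1) + 1*(4)*conj(-1) + 2*(-1)*conj(-1) + 2*(-1)*conj(1) + 2*(-1)*conj(-1) + 2*(-1)*conj(1) + 5*(0)*conj(1) + 5*(0)*conj(-1)]
      = (1/20)[(4) + (-4) + (2) + (-2) + (2) + (-2) + (0) + (0)] = 0/20 = 0
  <chi_8*chi_6, chi_4> = (1/20)[1*(4)*conj(1) + 1*(4)*conj(-1) + 2*(-1)*conj(-1) + 2*(-1)*conj(1) + 2*(-1)*conj(-1) + 2*(-1)*conj(1) + 5*(0)*conj(-1) + 5*(0)*conj(1)]
      = (1/20)[(4) + (-4) + (2) + (-2) + (2) + (-2) + (0) + (0)] = 0/20 = 0
  <chi_8*chi_6, chi_5> = (1/20)[1*(4)*conj(2) + 1*(4)*conj(-2) + 2*(-1)*conj(1/2 + sqrt(5)/2) + 2*(-1)*conj(-1/2 + sqrt(5)/2) + 2*(-1)*conj(1/2 - sqrt(5)/2) + 2*(-1)*conj(-sqrt(5)/2 - 1/2) + 5*(0)*conj(0) + 5*(0)*conj(0)]
      = (1/20)[(8) + (-8) + (-sqrt(5) - 1) + (1 - sqrt(5)) + (-1 + sqrt(5)) + (1 + sqrt(5)) + (0) + (0)] = 0/20 = 0
  <chi_8*chi_6, chi_6> = (1/20)[1*(4)*conj(2) + 1*(4)*conj(2) + 2*(-1)*conj(-1/2 + sqrt(5)/2) + 2*(-1)*conj(-sqrt(5)/2 - 1/2) + 2*(-1)*conj(-sqrt(5)/2 - 1/2) + 2*(-1)*conj(-1/2 + sqrt(5)/2) + 5*(0)*conj(0) + 5*(0)*conj(0)]
      = (1/20)[(8) + (8) + (1 - sqrt(5)) + (1 + sqrt(5)) + (1 + sqrt(5)) + (1 - sqrt(5)) + (0) + (0)] = 20/20 = 1
  <chi_8*chi_6, chi_7> = (1/20)[1*(4)*conj(2) + 1*(4)*conj(-2) + 2*(-1)*conj(1/2 - sqrt(5)/2) + 2*(-1)*conj(-sqrt(5)/2 - 1/2) + 2*(-1)*conj(1/2 + sqrt(5)/2) + 2*(-1)*conj(-1/2 + sqrt(5)/2) + 5*(0)*conj(0) + 5*(0)*conj(0)]
      = (1/20)[(8) + (-8) + (-1 + sqrt(5)) + (1 + sqrt(5)) + (-sqrt(5) - 1) + (1 - sqrt(5)) + (0) + (0)] = 0/20 = 0
  <chi_8*chi_6, chi_8> = (1/20)[1*(4)*conj(2) + 1*(4)*conj(2) + 2*(-1)*conj(-sqrt(5)/2 - 1/2) + 2*(-1)*conj(-1/2 + sqrt(5)/2) + 2*(-1)*conj(-1/2 + sqrt(5)/2) + 2*(-1)*conj(-sqrt(5)/2 - 1/2) + 5*(0)*conj(0) + 5*(0)*conj(0)]
      = (1/20)[(8) + (8) + (1 + sqrt(5)) + (1 - sqrt(5)) + (1 - sqrt(5)) + (1 + sqrt(5)) + (0) + (0)] = 20/20 = 1
Hence the multiplicities are chi_6: 1, chi_8: 1. Dimension check: dim(chi_8)*dim(chi_6) = 2*2 = 4 and sum (mult * dim) = 1*2 + 1*2 = 4.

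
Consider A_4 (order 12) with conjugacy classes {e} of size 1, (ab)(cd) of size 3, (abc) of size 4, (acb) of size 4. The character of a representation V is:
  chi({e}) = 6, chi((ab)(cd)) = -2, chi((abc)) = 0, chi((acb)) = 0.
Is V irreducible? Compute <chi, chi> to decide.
Not irreducible (reducible): <chi, chi> = 4 > 1.

Working: <chi, chi> = (1/|G|) sum_C |C| * |chi(C)|^2 = (1/12)[1*|6|^2 + 3*|-2|^2 + 4*|0|^2 + 4*|0|^2]
  = (1/12)[(36) + (12) + (0) + (0)] = 48/12 = 4.
(Exp terms are combined using exp(i*s)*conj(exp(i*t)) = exp(i*(s-t)), and sums of them are collapsed using the identity that for every m > 1 the m distinct m-th roots of unity sum to 0, e.g. 1 + exp(2*I*pi/3) + exp(-2*I*pi/3) = 0.)
A character is irreducible iff <chi, chi> = 1, so this representation is reducible.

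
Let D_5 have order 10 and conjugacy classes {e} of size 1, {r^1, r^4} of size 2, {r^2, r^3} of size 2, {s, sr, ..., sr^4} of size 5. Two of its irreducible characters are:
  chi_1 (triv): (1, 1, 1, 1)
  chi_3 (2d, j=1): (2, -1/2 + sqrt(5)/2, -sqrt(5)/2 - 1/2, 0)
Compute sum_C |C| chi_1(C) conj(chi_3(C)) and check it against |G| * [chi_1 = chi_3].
Sum = 0; so <chi_1, chi_3> = 0 (distinct irreducibles are orthogonal).

Argument: Compute term by term over conjugacy classes (|C| * chi_1(C) * conj(chi_3(C))):
  1*(1)*conj(2) + 2*(1)*conj(-1/2 + sqrt(5)/2) + 2*(1)*conj(-sqrt(5)/2 - 1/2) + 5*(1)*conj(0)
  = (2) + (-1 + sqrt(5)) + (-sqrt(5) - 1) + (0)
  = 0.
Dividing by |G| = 10 gives 0/10 = 0, matching the row-orthogonality relation <chi_1, chi_3> = [chi_1 = chi_3].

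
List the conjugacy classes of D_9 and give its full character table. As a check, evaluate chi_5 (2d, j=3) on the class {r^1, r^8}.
Conjugacy classes: {e} of size 1, {r^1, r^8} of size 2, {r^2, r^7} of size 2, {r^3, r^6} of size 2, {r^4, r^5} of size 2, {s, sr, ..., sr^8} of size 9.
Character table:
  irrep \ class              {e} (size 1)  {r^1, r^8} (size 2)  {r^2, r^7} (size 2)  {r^3, r^6} (size 2)  {r^4, r^5} (size 2)  {s, sr, ..., sr^8} (size 9)
  chi_1 (triv)               1             1                    1                    1                    1                    1                          
  chi_2 (sign: r->1, s->-1)  1             1                    1                    1                    1                    -1                         
  chi_3 (2d, j=1)            2             2*cos(2*pi/9)        2*cos(4*pi/9)        -1                   -2*cos(pi/9)         0                          
  chi_4 (2d, j=2)            2             2*cos(4*pi/9)        -2*cos(pi/9)         -1                   2*cos(2*pi/9)        0                          
  chi_5 (2d, j=3)            2             -1                   -1                   2                    -1                   0                          
  chi_6 (2d, j=4)            2             -2*cos(pi/9)         2*cos(2*pi/9)        -1                   2*cos(4*pi/9)        0                          

Spot check: chi_5 (2d, j=3) on {r^1, r^8} = -1.

Proof sketch: D_9 has order 2*9 = 18 with 6 conjugacy classes, hence 6 irreducibles. Sum of squared dims 1 + 1 + 4 + 4 + 4 + 4 = 18 = |G|. Linear characters come from the abelianisation; the 2-dimensional irreps have character r^k -> 2*cos(2*pi*j*k/9), reflections -> 0.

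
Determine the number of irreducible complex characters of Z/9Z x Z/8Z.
72

Solution. The number of irreducible complex representations of a finite group equals its number of conjugacy classes. Z/9Z x Z/8Z is abelian of order 72, so every element is its own conjugacy class: 72 classes, so Z/9Z x Z/8Z (order 72) has exactly 72 irreducible complex representations.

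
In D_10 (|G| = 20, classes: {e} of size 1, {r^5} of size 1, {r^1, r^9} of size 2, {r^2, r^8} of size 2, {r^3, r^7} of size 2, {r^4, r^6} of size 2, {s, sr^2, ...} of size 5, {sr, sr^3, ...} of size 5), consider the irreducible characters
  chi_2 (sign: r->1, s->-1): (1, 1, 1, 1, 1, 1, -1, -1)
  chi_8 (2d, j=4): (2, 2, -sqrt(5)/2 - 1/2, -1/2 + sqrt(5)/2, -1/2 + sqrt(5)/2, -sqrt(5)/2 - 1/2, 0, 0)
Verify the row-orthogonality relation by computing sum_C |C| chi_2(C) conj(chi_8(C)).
Sum = 0; so <chi_2, chi_8> = 0 (distinct irreducibles are orthogonal).

Compute term by term over conjugacy classes (|C| * chi_2(C) * conj(chi_8(C))):
  1*(1)*conj(2) + 1*(1)*conj(2) + 2*(1)*conj(-sqrt(5)/2 - 1/2) + 2*(1)*conj(-1/2 + sqrt(5)/2) + 2*(1)*conj(-1/2 + sqrt(5)/2) + 2*(1)*conj(-sqrt(5)/2 - 1/2) + 5*(-1)*conj(0) + 5*(-1)*conj(0)
  = (2) + (2) + (-sqrt(5) - 1) + (-1 + sqrt(5)) + (-1 + sqrt(5)) + (-sqrt(5) - 1) + (0) + (0)
  = 0.
Dividing by |G| = 20 gives 0/20 = 0, matching the row-orthogonality relation <chi_2, chi_8> = [chi_2 = chi_8].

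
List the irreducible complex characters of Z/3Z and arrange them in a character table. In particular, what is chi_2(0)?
Character table of Z/3Z (irreps indexed chi_0,...,chi_2 with chi_k(m) = zeta_3^(k*m), zeta_3 = exp(2*pi*i/3)):
  irrep \ class  {0} (size 1)  {1} (size 1)    {2} (size 1)  
  chi_0          1             1               1             
  chi_1          1             exp(2*I*pi/3)   exp(-2*I*pi/3)
  chi_2          1             exp(-2*I*pi/3)  exp(2*I*pi/3) 

Spot check: chi_2(0) = zeta_3^(2*0) = zeta_3^0 = 1.

Justification: Z/3Z is abelian, so all 3 irreducible complex representations are 1-dimensional. They are given by chi_k(m) = zeta_3^(k*m) for k = 0,...,2. Row orthogonality: sum_m chi_k(m) conj(chi_l(m)) = 3 * [k = l].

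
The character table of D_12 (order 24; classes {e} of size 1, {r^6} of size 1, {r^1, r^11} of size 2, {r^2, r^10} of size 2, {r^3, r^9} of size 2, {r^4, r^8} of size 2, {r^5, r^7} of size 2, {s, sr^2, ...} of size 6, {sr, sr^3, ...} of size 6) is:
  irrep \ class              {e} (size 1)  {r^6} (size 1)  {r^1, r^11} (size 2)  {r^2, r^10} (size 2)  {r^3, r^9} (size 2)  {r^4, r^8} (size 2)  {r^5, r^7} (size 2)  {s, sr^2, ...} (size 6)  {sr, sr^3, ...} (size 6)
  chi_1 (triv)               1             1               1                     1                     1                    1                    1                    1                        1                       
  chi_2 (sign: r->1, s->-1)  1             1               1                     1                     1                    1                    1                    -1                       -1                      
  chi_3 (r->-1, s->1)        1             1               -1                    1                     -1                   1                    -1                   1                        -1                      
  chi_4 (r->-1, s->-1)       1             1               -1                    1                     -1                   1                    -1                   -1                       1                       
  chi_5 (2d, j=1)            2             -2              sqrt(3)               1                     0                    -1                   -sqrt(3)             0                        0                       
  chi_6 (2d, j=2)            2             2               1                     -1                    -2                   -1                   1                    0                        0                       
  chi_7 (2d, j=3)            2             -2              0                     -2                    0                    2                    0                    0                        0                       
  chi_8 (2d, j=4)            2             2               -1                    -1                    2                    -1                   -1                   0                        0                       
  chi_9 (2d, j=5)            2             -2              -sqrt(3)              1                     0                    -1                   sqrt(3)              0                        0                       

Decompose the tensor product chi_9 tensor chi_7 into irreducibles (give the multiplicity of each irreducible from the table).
chi_9 tensor chi_7 = chi_6 + chi_8 (all other irreducibles have multiplicity 0).

The character of a tensor product is the pointwise product (chi_9 * chi_7)(C) = chi_9(C) * chi_7(C):
  {e}: (2)*(2), {r^6}: (-2)*(-2), {r^1, r^11}: (-sqrt(3))*(0), {r^2, r^10}: (1)*(-2), {r^3, r^9}: (0)*(0), {r^4, r^8}: (-1)*(2), {r^5, r^7}: (sqrt(3))*(0), {s, sr^2, ...}: (0)*(0), {sr, sr^3, ...}: (0)*(0)
so (chi_9 * chi_7) takes values
  {e} -> 4, {r^6} -> 4, {r^1, r^11} -> 0, {r^2, r^10} -> -2, {r^3, r^9} -> 0, {r^4, r^8} -> -2, {r^5, r^7} -> 0, {s, sr^2, ...} -> 0, {sr, sr^3, ...} -> 0.
Now take the inner product of this character with each irreducible chi from the table, <chi_9*chi_7, chi> = (1/24) sum_C |C| (chi_9*chi_7)(C) conj(chi(C)):
  <chi_9*chi_7, chi_1> = (1/24)[1*(4)*conj(1) + 1*(4)*conj(1) + 2*(0)*conj(1) + 2*(-2)*conj(1) + 2*(0)*conj(1) + 2*(-2)*conj(1) + 2*(0)*conj(1) + 6*(0)*conj(1) + 6*(0)*conj(1)]
      = (1/24)[(4) + (4) + (0) + (-4) + (0) + (-4) + (0) + (0) + (0)] = 0/24 = 0
  <chi_9*chi_7, chi_2> = (1/24)[1*(4)*conj(1) + 1*(4)*conj(1) + 2*(0)*conj(1) + 2*(-2)*conj(1) + 2*(0)*conj(1) + 2*(-2)*conj(1) + 2*(0)*conj(1) + 6*(0)*conj(-1) + 6*(0)*conj(-1)]
      = (1/24)[(4) + (4) + (0) + (-4) + (0) + (-4) + (0) + (0) + (0)] = 0/24 = 0
  <chi_9*chi_7, chi_3> = (1/24)[1*(4)*conj(1) + 1*(4)*conj(1) + 2*(0)*conj(-1) + 2*(-2)*conj(1) + 2*(0)*conj(-1) + 2*(-2)*conj(1) + 2*(0)*conj(-1) + 6*(0)*conj(1) + 6*(0)*conj(-1)]
      = (1/24)[(4) + (4) + (0) + (-4) + (0) + (-4) + (0) + (0) + (0)] = 0/24 = 0
  <chi_9*chi_7, chi_4> = (1/24)[1*(4)*conj(1) + 1*(4)*conj(1) + 2*(0)*conj(-1) + 2*(-2)*conj(1) + 2*(0)*conj(-1) + 2*(-2)*conj(1) + 2*(0)*conj(-1) + 6*(0)*conj(-1) + 6*(0)*conj(1)]
      = (1/24)[(4) + (4) + (0) + (-4) + (0) + (-4) + (0) + (0) + (0)] = 0/24 = 0
  <chi_9*chi_7, chi_5> = (1/24)[1*(4)*conj(2) + 1*(4)*conj(-2) + 2*(0)*conj(sqrt(3)) + 2*(-2)*conj(1) + 2*(0)*conj(0) + 2*(-2)*conj(-1) + 2*(0)*conj(-sqrt(3)) + 6*(0)*conj(0) + 6*(0)*conj(0)]
      = (1/24)[(8) + (-8) + (0) + (-4) + (0) + (4) + (0) + (0) + (0)] = 0/24 = 0
  <chi_9*chi_7, chi_6> = (1/24)[1*(4)*conj(2) + 1*(4)*conj(2) + 2*(0)*conj(1) + 2*(-2)*conj(-1) + 2*(0)*conj(-2) + 2*(-2)*conj(-1) + 2*(0)*conj(1) + 6*(0)*conj(0) + 6*(0)*conj(0)]
      = (1/24)[(8) + (8) + (0) + (4) + (0) + (4) + (0) + (0) + (0)] = 24/24 = 1
  <chi_9*chi_7, chi_7> = (1/24)[1*(4)*conj(2) + 1*(4)*conj(-2) + 2*(0)*conj(0) + 2*(-2)*conj(-2) + 2*(0)*conj(0) + 2*(-2)*conj(2) + 2*(0)*conj(0) + 6*(0)*conj(0) + 6*(0)*conj(0)]
      = (1/24)[(8) + (-8) + (0) + (8) + (0) + (-8) + (0) + (0) + (0)] = 0/24 = 0
  <chi_9*chi_7, chi_8> = (1/24)[1*(4)*conj(2) + 1*(4)*conj(2) + 2*(0)*conj(-1) + 2*(-2)*conj(-1) + 2*(0)*conj(2) + 2*(-2)*conj(-1) + 2*(0)*conj(-1) + 6*(0)*conj(0) + 6*(0)*conj(0)]
      = (1/24)[(8) + (8) + (0) + (4) + (0) + (4) + (0) + (0) + (0)] = 24/24 = 1
  <chi_9*chi_7, chi_9> = (1/24)[1*(4)*conj(2) + 1*(4)*conj(-2) + 2*(0)*conj(-sqrt(3)) + 2*(-2)*conj(1) + 2*(0)*conj(0) + 2*(-2)*conj(-1) + 2*(0)*conj(sqrt(3)) + 6*(0)*conj(0) + 6*(0)*conj(0)]
      = (1/24)[(8) + (-8) + (0) + (-4) + (0) + (4) + (0) + (0) + (0)] = 0/24 = 0
Hence the multiplicities are chi_6: 1, chi_8: 1. Dimension check: dim(chi_9)*dim(chi_7) = 2*2 = 4 and sum (mult * dim) = 1*2 + 1*2 = 4.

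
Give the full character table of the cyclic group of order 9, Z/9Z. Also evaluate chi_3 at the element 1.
Character table of Z/9Z (irreps indexed chi_0,...,chi_8 with chi_k(m) = zeta_9^(k*m), zeta_9 = exp(2*pi*i/9)):
  irrep \ class  {0} (size 1)  {1} (size 1)    {2} (size 1)    {3} (size 1)    {4} (size 1)    {5} (size 1)    {6} (size 1)    {7} (size 1)    {8} (size 1)  
  chi_0          1             1               1               1               1               1               1               1               1             
  chi_1          1             exp(2*I*pi/9)   exp(4*I*pi/9)   exp(2*I*pi/3)   exp(8*I*pi/9)   exp(-8*I*pi/9)  exp(-2*I*pi/3)  exp(-4*I*pi/9)  exp(-2*I*pi/9)
  chi_2          1             exp(4*I*pi/9)   exp(8*I*pi/9)   exp(-2*I*pi/3)  exp(-2*I*pi/9)  exp(2*I*pi/9)   exp(2*I*pi/3)   exp(-8*I*pi/9)  exp(-4*I*pi/9)
  chi_3          1             exp(2*I*pi/3)   exp(-2*I*pi/3)  1               exp(2*I*pi/3)   exp(-2*I*pi/3)  1               exp(2*I*pi/3)   exp(-2*I*pi/3)
  chi_4          1             exp(8*I*pi/9)   exp(-2*I*pi/9)  exp(2*I*pi/3)   exp(-4*I*pi/9)  exp(4*I*pi/9)   exp(-2*I*pi/3)  exp(2*I*pi/9)   exp(-8*I*pi/9)
  chi_5          1             exp(-8*I*pi/9)  exp(2*I*pi/9)   exp(-2*I*pi/3)  exp(4*I*pi/9)   exp(-4*I*pi/9)  exp(2*I*pi/3)   exp(-2*I*pi/9)  exp(8*I*pi/9) 
  chi_6          1             exp(-2*I*pi/3)  exp(2*I*pi/3)   1               exp(-2*I*pi/3)  exp(2*I*pi/3)   1               exp(-2*I*pi/3)  exp(2*I*pi/3) 
  chi_7          1             exp(-4*I*pi/9)  exp(-8*I*pi/9)  exp(2*I*pi/3)   exp(2*I*pi/9)   exp(-2*I*pi/9)  exp(-2*I*pi/3)  exp(8*I*pi/9)   exp(4*I*pi/9) 
  chi_8          1             exp(-2*I*pi/9)  exp(-4*I*pi/9)  exp(-2*I*pi/3)  exp(-8*I*pi/9)  exp(8*I*pi/9)   exp(2*I*pi/3)   exp(4*I*pi/9)   exp(2*I*pi/9) 

Spot check: chi_3(1) = zeta_9^(3*1) = zeta_9^3 = exp(2*I*pi/3).

Proof sketch: Z/9Z is abelian, so all 9 irreducible complex representations are 1-dimensional. They are given by chi_k(m) = zeta_9^(k*m) for k = 0,...,8. Row orthogonality: sum_m chi_k(m) conj(chi_l(m)) = 9 * [k = l].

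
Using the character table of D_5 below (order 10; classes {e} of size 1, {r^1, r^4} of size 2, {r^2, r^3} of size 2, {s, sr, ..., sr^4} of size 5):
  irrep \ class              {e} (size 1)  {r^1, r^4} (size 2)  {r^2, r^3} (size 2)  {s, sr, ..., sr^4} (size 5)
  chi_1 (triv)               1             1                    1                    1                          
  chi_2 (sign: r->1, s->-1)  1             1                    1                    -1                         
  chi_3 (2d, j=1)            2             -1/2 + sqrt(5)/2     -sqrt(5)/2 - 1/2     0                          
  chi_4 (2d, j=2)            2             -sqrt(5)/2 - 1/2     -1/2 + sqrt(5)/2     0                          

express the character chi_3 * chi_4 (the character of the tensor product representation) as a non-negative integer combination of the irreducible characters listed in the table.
chi_3 tensor chi_4 = chi_3 + chi_4 (all other irreducibles have multiplicity 0).

The character of a tensor product is the pointwise product (chi_3 * chi_4)(C) = chi_3(C) * chi_4(C):
  {e}: (2)*(2), {r^1, r^4}: (-1/2 + sqrt(5)/2)*(-sqrt(5)/2 - 1/2), {r^2, r^3}: (-sqrt(5)/2 - 1/2)*(-1/2 + sqrt(5)/2), {s, sr, ..., sr^4}: (0)*(0)
so (chi_3 * chi_4) takes values
  {e} -> 4, {r^1, r^4} -> -1, {r^2, r^3} -> -1, {s, sr, ..., sr^4} -> 0.
Now take the inner product of this character with each irreducible chi from the table, <chi_3*chi_4, chi> = (1/10) sum_C |C| (chi_3*chi_4)(C) conj(chi(C)):
  <chi_3*chi_4, chi_1> = (1/10)[1*(4)*conj(1) + 2*(-1)*conj(1) + 2*(-1)*conj(1) + 5*(0)*conj(1)]
      = (1/10)[(4) + (-2) + (-2) + (0)] = 0/10 = 0
  <chi_3*chi_4, chi_2> = (1/10)[1*(4)*conj(1) + 2*(-1)*conj(1) + 2*(-1)*conj(1) + 5*(0)*conj(-1)]
      = (1/10)[(4) + (-2) + (-2) + (0)] = 0/10 = 0
  <chi_3*chi_4, chi_3> = (1/10)[1*(4)*conj(2) + 2*(-1)*conj(-1/2 + sqrt(5)/2) + 2*(-1)*conj(-sqrt(5)/2 - 1/2) + 5*(0)*conj(0)]
      = (1/10)[(8) + (1 - sqrt(5)) + (1 + sqrt(5)) + (0)] = 10/10 = 1
  <chi_3*chi_4, chi_4> = (1/10)[1*(4)*conj(2) + 2*(-1)*conj(-sqrt(5)/2 - 1/2) + 2*(-1)*conj(-1/2 + sqrt(5)/2) + 5*(0)*conj(0)]
      = (1/10)[(8) + (1 + sqrt(5)) + (1 - sqrt(5)) + (0)] = 10/10 = 1
Hence the multiplicities are chi_3: 1, chi_4: 1. Dimension check: dim(chi_3)*dim(chi_4) = 2*2 = 4 and sum (mult * dim) = 1*2 + 1*2 = 4.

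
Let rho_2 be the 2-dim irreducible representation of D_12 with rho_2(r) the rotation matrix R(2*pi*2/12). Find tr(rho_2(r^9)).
chi_{rho_2}(r^9) = 2*cos(2*pi*2*9/12) = -2

Details: rho_2(r^9) is rotation by angle 2*pi*2*9/12, whose trace is 2*cos(2*pi*2*9/12) = -2.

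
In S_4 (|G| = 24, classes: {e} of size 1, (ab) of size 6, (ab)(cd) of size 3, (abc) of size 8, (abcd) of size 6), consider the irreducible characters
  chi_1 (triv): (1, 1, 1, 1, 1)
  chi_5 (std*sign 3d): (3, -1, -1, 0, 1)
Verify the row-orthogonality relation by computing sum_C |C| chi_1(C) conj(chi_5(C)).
Sum = 0; so <chi_1, chi_5> = 0 (distinct irreducibles are orthogonal).

Compute term by term over conjugacy classes (|C| * chi_1(C) * conj(chi_5(C))):
  1*(1)*conj(3) + 6*(1)*conj(-1) + 3*(1)*conj(-1) + 8*(1)*conj(0) + 6*(1)*conj(1)
  = (3) + (-6) + (-3) + (0) + (6)
  = 0.
Dividing by |G| = 24 gives 0/24 = 0, matching the row-orthogonality relation <chi_1, chi_5> = [chi_1 = chi_5].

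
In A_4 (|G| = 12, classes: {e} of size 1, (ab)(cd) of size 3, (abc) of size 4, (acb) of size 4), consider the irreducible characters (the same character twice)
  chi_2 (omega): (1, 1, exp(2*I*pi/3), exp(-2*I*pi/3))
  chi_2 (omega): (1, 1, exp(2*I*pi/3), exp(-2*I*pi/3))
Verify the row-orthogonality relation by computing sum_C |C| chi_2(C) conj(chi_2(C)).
Sum = 12 = |G| = 12; so <chi_2, chi_2> = 1 (norm-1 confirms irreducibility).

Argument: Compute term by term over conjugacy classes (|C| * chi_2(C) * conj(chi_2(C))):
  1*(1)*conj(1) + 3*(1)*conj(1) + 4*(exp(2*I*pi/3))*conj(exp(2*I*pi/3)) + 4*(exp(-2*I*pi/3))*conj(exp(-2*I*pi/3))
  = (1) + (3) + (4) + (4)
  = 12.
(Exp terms are combined using exp(i*s)*conj(exp(i*t)) = exp(i*(s-t)), and sums of them are collapsed using the identity that for every m > 1 the m distinct m-th roots of unity sum to 0, e.g. 1 + exp(2*I*pi/3) + exp(-2*I*pi/3) = 0.)
Dividing by |G| = 12 gives 12/12 = 1, matching the row-orthogonality relation <chi_2, chi_2> = [chi_2 = chi_2].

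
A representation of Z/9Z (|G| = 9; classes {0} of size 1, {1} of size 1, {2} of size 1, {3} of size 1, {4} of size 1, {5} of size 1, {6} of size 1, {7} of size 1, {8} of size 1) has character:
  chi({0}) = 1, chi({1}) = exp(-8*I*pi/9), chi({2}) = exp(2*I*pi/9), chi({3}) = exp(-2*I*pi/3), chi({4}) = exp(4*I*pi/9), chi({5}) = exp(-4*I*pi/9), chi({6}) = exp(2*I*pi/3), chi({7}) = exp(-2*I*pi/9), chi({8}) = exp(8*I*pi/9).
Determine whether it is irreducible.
Irreducible: <chi, chi> = 1.

Derivation: <chi, chi> = (1/|G|) sum_C |C| * |chi(C)|^2 = (1/9)[1*|1|^2 + 1*|exp(-8*I*pi/9)|^2 + 1*|exp(2*I*pi/9)|^2 + 1*|exp(-2*I*pi/3)|^2 + 1*|exp(4*I*pi/9)|^2 + 1*|exp(-4*I*pi/9)|^2 + 1*|exp(2*I*pi/3)|^2 + 1*|exp(-2*I*pi/9)|^2 + 1*|exp(8*I*pi/9)|^2]
  = (1/9)[(1) + (1) + (1) + (1) + (1) + (1) + (1) + (1) + (1)] = 9/9 = 1.
(Exp terms are combined using exp(i*s)*conj(exp(i*t)) = exp(i*(s-t)), and sums of them are collapsed using the identity that for every m > 1 the m distinct m-th roots of unity sum to 0, e.g. 1 + exp(2*I*pi/3) + exp(-2*I*pi/3) = 0.)
A character is irreducible iff <chi, chi> = 1, so this representation is irreducible.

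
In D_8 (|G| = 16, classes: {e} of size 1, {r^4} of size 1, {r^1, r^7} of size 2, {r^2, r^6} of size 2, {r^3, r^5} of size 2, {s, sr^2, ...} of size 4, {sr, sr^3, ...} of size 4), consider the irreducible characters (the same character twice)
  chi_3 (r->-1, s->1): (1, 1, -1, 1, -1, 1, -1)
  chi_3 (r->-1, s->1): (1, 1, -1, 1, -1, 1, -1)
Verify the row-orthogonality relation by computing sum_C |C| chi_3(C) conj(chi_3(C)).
Sum = 16 = |G| = 16; so <chi_3, chi_3> = 1 (norm-1 confirms irreducibility).

Why: Compute term by term over conjugacy classes (|C| * chi_3(C) * conj(chi_3(C))):
  1*(1)*conj(1) + 1*(1)*conj(1) + 2*(-1)*conj(-1) + 2*(1)*conj(1) + 2*(-1)*conj(-1) + 4*(1)*conj(1) + 4*(-1)*conj(-1)
  = (1) + (1) + (2) + (2) + (2) + (4) + (4)
  = 16.
Dividing by |G| = 16 gives 16/16 = 1, matching the row-orthogonality relation <chi_3, chi_3> = [chi_3 = chi_3].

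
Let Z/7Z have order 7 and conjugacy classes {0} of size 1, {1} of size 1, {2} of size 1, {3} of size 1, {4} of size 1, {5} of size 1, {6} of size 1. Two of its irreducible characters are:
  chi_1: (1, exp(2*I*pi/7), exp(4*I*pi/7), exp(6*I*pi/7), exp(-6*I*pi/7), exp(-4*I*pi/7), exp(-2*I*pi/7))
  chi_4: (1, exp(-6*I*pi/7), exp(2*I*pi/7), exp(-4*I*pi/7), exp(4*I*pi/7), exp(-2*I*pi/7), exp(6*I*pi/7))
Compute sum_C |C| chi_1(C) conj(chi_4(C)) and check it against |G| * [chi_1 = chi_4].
Sum = 0; so <chi_1, chi_4> = 0 (distinct irreducibles are orthogonal).

Details: Compute term by term over conjugacy classes (|C| * chi_1(C) * conj(chi_4(C))):
  1*(1)*conj(1) + 1*(exp(2*I*pi/7))*conj(exp(-6*I*pi/7)) + 1*(exp(4*I*pi/7))*conj(exp(2*I*pi/7)) + 1*(exp(6*I*pi/7))*conj(exp(-4*I*pi/7)) + 1*(exp(-6*I*pi/7))*conj(exp(4*I*pi/7)) + 1*(exp(-4*I*pi/7))*conj(exp(-2*I*pi/7)) + 1*(exp(-2*I*pi/7))*conj(exp(6*I*pi/7))
  = (1) + (exp(-6*I*pi/7)) + (exp(2*I*pi/7)) + (exp(-4*I*pi/7)) + (exp(4*I*pi/7)) + (exp(-2*I*pi/7)) + (exp(6*I*pi/7))
  = 0.
(Exp terms are combined using exp(i*s)*conj(exp(i*t)) = exp(i*(s-t)), and sums of them are collapsed using the identity that for every m > 1 the m distinct m-th roots of unity sum to 0, e.g. 1 + exp(2*I*pi/3) + exp(-2*I*pi/3) = 0.)
Dividing by |G| = 7 gives 0/7 = 0, matching the row-orthogonality relation <chi_1, chi_4> = [chi_1 = chi_4].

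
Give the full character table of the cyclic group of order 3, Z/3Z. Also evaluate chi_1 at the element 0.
Character table of Z/3Z (irreps indexed chi_0,...,chi_2 with chi_k(m) = zeta_3^(k*m), zeta_3 = exp(2*pi*i/3)):
  irrep \ class  {0} (size 1)  {1} (size 1)    {2} (size 1)  
  chi_0          1             1               1             
  chi_1          1             exp(2*I*pi/3)   exp(-2*I*pi/3)
  chi_2          1             exp(-2*I*pi/3)  exp(2*I*pi/3) 

Spot check: chi_1(0) = zeta_3^(1*0) = zeta_3^0 = 1.

Explanation: Z/3Z is abelian, so all 3 irreducible complex representations are 1-dimensional. They are given by chi_k(m) = zeta_3^(k*m) for k = 0,...,2. Row orthogonality: sum_m chi_k(m) conj(chi_l(m)) = 3 * [k = l].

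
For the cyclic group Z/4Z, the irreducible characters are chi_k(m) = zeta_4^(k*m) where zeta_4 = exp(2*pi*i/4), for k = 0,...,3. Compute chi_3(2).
chi_3(2) = zeta_4^6 = -1

Details: chi_3(2) = zeta_4^(3*2) = zeta_4^6. Since zeta_4^4 = 1, this equals zeta_4^2 = exp(2*pi*i*2/4) = -1.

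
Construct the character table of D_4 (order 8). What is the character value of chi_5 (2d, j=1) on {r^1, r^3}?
Conjugacy classes: {e} of size 1, {r^2} of size 1, {r^1, r^3} of size 2, {s, sr^2, ...} of size 2, {sr, sr^3, ...} of size 2.
Character table:
  irrep \ class              {e} (size 1)  {r^2} (size 1)  {r^1, r^3} (size 2)  {s, sr^2, ...} (size 2)  {sr, sr^3, ...} (size 2)
  chi_1 (triv)               1             1               1                    1                        1                       
  chi_2 (sign: r->1, s->-1)  1             1               1                    -1                       -1                      
  chi_3 (r->-1, s->1)        1             1               -1                   1                        -1                      
  chi_4 (r->-1, s->-1)       1             1               -1                   -1                       1                       
  chi_5 (2d, j=1)            2             -2              0                    0                        0                       

Spot check: chi_5 (2d, j=1) on {r^1, r^3} = 0.

Reasoning: D_4 has order 2*4 = 8 with 5 conjugacy classes, hence 5 irreducibles. Sum of squared dims 1 + 1 + 1 + 1 + 4 = 8 = |G|. Linear characters come from the abelianisation; the 2-dimensional irreps have character r^k -> 2*cos(2*pi*j*k/4), reflections -> 0.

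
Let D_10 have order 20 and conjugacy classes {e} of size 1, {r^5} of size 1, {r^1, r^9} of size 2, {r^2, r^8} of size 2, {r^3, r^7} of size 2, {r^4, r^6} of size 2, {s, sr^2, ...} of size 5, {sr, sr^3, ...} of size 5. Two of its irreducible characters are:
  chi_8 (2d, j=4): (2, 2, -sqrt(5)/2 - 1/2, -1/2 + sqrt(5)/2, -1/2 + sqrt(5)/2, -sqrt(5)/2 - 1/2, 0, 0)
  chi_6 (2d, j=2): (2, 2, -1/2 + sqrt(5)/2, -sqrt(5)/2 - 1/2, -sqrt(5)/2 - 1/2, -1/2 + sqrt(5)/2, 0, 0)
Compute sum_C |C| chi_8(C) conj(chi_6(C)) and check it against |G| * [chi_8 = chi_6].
Sum = 0; so <chi_8, chi_6> = 0 (distinct irreducibles are orthogonal).

Working: Compute term by term over conjugacy classes (|C| * chi_8(C) * conj(chi_6(C))):
  1*(2)*conj(2) + 1*(2)*conj(2) + 2*(-sqrt(5)/2 - 1/2)*conj(-1/2 + sqrt(5)/2) + 2*(-1/2 + sqrt(5)/2)*conj(-sqrt(5)/2 - 1/2) + 2*(-1/2 + sqrt(5)/2)*conj(-sqrt(5)/2 - 1/2) + 2*(-sqrt(5)/2 - 1/2)*conj(-1/2 + sqrt(5)/2) + 5*(0)*conj(0) + 5*(0)*conj(0)
  = (4) + (4) + (-2) + (-2) + (-2) + (-2) + (0) + (0)
  = 0.
Dividing by |G| = 20 gives 0/20 = 0, matching the row-orthogonality relation <chi_8, chi_6> = [chi_8 = chi_6].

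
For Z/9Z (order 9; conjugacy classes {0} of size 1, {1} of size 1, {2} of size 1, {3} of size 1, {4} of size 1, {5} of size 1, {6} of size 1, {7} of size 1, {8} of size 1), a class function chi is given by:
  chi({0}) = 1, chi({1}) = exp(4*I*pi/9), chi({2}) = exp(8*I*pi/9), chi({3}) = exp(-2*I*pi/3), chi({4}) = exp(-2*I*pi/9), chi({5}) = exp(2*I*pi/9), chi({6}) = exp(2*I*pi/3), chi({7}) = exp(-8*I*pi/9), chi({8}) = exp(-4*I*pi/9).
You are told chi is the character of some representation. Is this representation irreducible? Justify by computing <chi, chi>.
Irreducible: <chi, chi> = 1.

Details: <chi, chi> = (1/|G|) sum_C |C| * |chi(C)|^2 = (1/9)[1*|1|^2 + 1*|exp(4*I*pi/9)|^2 + 1*|exp(8*I*pi/9)|^2 + 1*|exp(-2*I*pi/3)|^2 + 1*|exp(-2*I*pi/9)|^2 + 1*|exp(2*I*pi/9)|^2 + 1*|exp(2*I*pi/3)|^2 + 1*|exp(-8*I*pi/9)|^2 + 1*|exp(-4*I*pi/9)|^2]
  = (1/9)[(1) + (1) + (1) + (1) + (1) + (1) + (1) + (1) + (1)] = 9/9 = 1.
(Exp terms are combined using exp(i*s)*conj(exp(i*t)) = exp(i*(s-t)), and sums of them are collapsed using the identity that for every m > 1 the m distinct m-th roots of unity sum to 0, e.g. 1 + exp(2*I*pi/3) + exp(-2*I*pi/3) = 0.)
A character is irreducible iff <chi, chi> = 1, so this representation is irreducible.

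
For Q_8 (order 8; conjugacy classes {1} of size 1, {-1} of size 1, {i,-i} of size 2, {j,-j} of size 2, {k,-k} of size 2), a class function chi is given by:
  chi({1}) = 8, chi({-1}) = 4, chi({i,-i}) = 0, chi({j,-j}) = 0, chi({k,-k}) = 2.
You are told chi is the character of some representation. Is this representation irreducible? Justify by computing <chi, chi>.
Not irreducible (reducible): <chi, chi> = 11 > 1.

Working: <chi, chi> = (1/|G|) sum_C |C| * |chi(C)|^2 = (1/8)[1*|8|^2 + 1*|4|^2 + 2*|0|^2 + 2*|0|^2 + 2*|2|^2]
  = (1/8)[(64) + (16) + (0) + (0) + (8)] = 88/8 = 11.
A character is irreducible iff <chi, chi> = 1, so this representation is reducible.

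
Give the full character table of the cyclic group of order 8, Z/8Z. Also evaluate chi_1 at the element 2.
Character table of Z/8Z (irreps indexed chi_0,...,chi_7 with chi_k(m) = zeta_8^(k*m), zeta_8 = exp(2*pi*i/8)):
  irrep \ class  {0} (size 1)  {1} (size 1)    {2} (size 1)  {3} (size 1)    {4} (size 1)  {5} (size 1)    {6} (size 1)  {7} (size 1)  
  chi_0          1             1               1             1               1             1               1             1             
  chi_1          1             exp(I*pi/4)     I             exp(3*I*pi/4)   -1            exp(-3*I*pi/4)  -I            exp(-I*pi/4)  
  chi_2          1             I               -1            -I              1             I               -1            -I            
  chi_3          1             exp(3*I*pi/4)   -I            exp(I*pi/4)     -1            exp(-I*pi/4)    I             exp(-3*I*pi/4)
  chi_4          1             -1              1             -1              1             -1              1             -1            
  chi_5          1             exp(-3*I*pi/4)  I             exp(-I*pi/4)    -1            exp(I*pi/4)     -I            exp(3*I*pi/4) 
  chi_6          1             -I              -1            I               1             -I              -1            I             
  chi_7          1             exp(-I*pi/4)    -I            exp(-3*I*pi/4)  -1            exp(3*I*pi/4)   I             exp(I*pi/4)   

Spot check: chi_1(2) = zeta_8^(1*2) = zeta_8^2 = I.

Working: Z/8Z is abelian, so all 8 irreducible complex representations are 1-dimensional. They are given by chi_k(m) = zeta_8^(k*m) for k = 0,...,7. Row orthogonality: sum_m chi_k(m) conj(chi_l(m)) = 8 * [k = l].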